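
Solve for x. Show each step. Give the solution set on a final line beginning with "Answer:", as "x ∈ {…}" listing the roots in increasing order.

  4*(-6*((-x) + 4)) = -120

Step 1. [4*(-6*((-x) + 4)) = -120] 4 out front; divide by 4, so div: -6*((-x) + 4) = -30.
Step 2. [-6*((-x) + 4) = -30] divide by the outer -6, so div: (-x) + 4 = 5.
Step 3. [(-x) + 4 = 5] subtract 4: x sits inside (… + 4) ⇒ sub: -x = 1.
Step 4. [-x = 1] flip signs both sides ⇒ neg: x = -1.

Answer: x ∈ {-1}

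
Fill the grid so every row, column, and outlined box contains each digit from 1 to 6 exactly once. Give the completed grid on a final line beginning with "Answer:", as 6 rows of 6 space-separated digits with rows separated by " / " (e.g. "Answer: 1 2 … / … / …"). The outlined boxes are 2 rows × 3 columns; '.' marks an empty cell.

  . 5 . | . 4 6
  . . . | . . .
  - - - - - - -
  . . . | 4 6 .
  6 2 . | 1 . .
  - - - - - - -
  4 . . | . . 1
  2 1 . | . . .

Step 1. [r3c2∈{3}] r3c2's peers cover all but 3. So r3c2=3.
Step 2. [r2c5∈{1,2,3,5}] r2c5 is the only open cell in col 5 admitting 1. So r2c5=1.
Step 3. [r2c1∈{3}] only 3 remains possible at r2c1 ⇒ r2c1=3.
Step 4. [r3c1∈{1,5}] 5 has one home in col 1: r3c1 ⇒ r3c1=5.
Step 5. [r5c2∈{6}] r5c2 is down to just 6 ⇒ r5c2=6.
Step 6. [r5c5∈{2,3,5}] col 5 places 2 nowhere but r5c5. So r5c5=2.
Step 7. [r1c4∈{2,3}] across row 1, 3 lands solely at r1c4, so r1c4=3.
Step 8. [r5c4∈{5}] nothing but 5 survives at r5c4 ⇒ r5c4=5.
Step 9. [r6c5∈{3}] only 3 remains possible at r6c5. So r6c5=3.
Step 10. [r2c4∈{2}] only 2 remains possible at r2c4. So r2c4=2.
Step 11. [r1c1∈{1}] r1c1 has the single candidate 1. So r1c1=1.
Step 12. [r2c6∈{5}] r2c6 is down to just 5 ⇒ r2c6=5.
Step 13. [r2c3∈{4,6}] in row 2, 6 fits only at r2c3, so r2c3=6.
Step 14. [r4c3∈{4}] r4c3 is down to just 4 ⇒ r4c3=4.
Step 15. [r1c3∈{2}] r1c3 is down to just 2. So r1c3=2.
Step 16. [r6c3∈{5}] only 5 remains possible at r6c3. So r6c3=5.
Step 17. [r5c3∈{3}] r5c3 has the single candidate 3 ⇒ r5c3=3.
Step 18. [r6c6∈{4}] nothing but 4 survives at r6c6, so r6c6=4.
Step 19. [r6c4∈{6}] r6c4 is down to just 6 ⇒ r6c4=6.
Step 20. [r4c6∈{3}] only 3 remains possible at r4c6. So r4c6=3.
Step 21. [r4c5∈{5}] only 5 remains possible at r4c5, so r4c5=5.
Step 22. [r2c2∈{4}] r2c2 has the single candidate 4. So r2c2=4.
Step 23. [r3c6∈{2}] r3c6's peers cover all but 2 ⇒ r3c6=2.
Step 24. [r3c3∈{1}] r3c3's peers cover all but 1. So r3c3=1.

Answer: 1 5 2 3 4 6 / 3 4 6 2 1 5 / 5 3 1 4 6 2 / 6 2 4 1 5 3 / 4 6 3 5 2 1 / 2 1 5 6 3 4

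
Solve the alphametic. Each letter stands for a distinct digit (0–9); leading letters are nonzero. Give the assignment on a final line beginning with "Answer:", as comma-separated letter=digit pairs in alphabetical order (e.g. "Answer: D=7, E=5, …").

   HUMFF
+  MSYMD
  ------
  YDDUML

Step 1. [col 1: F + D ≡ L (mod 10)] L=2 is one option consistent with column 1 (F + D ≡ L (mod 10), carry-in 0) — take it, so L=2.
Step 2. [col 1: F + D ≡ L (mod 10)] several values work for D in column 1 (F + D ≡ L (mod 10), carry-in 0); try D=3 ⇒ D=3.
Step 3. [Y] the sum has 6 digits but both addends have 5; that extra leading digit Y is the final carry, namely 1, so Y=1.
Step 4. [col 1: F + D ≡ L (mod 10)] column 1: given D=3, L=2, carry-in 0, and digits 1,2,3 already taken and all letters distinct, F+D≡L (mod 10) forces F=9 ⇒ F=9.
Step 5. [col 2: F + M ≡ M (mod 10)] several values work for M in column 2 (F + M ≡ M (mod 10), carry-in 1); try M=4, so M=4.
Step 6. [col 3: M + Y ≡ U (mod 10)] column 3 reads M+Y+carry(1)=U with M=4, Y=1; with digits 1,2,3,4,9 already taken and all letters distinct, the only value for U is 6 ⇒ U=6.
Step 7. [col 4: U + S ≡ D (mod 10)] column 4 reads U+S+carry(0)=D with U=6, D=3; with digits 1,2,3,4,6,9 already taken and all letters distinct, the only value for S is 7, so S=7.
Step 8. [col 5: H + M ≡ D (mod 10)] in column 5 we have H+M≡D with carry-in 1; given M=4, D=3 and digits 1,2,3,4,6,7,9 already taken and all letters distinct, that pins H to 8, so H=8.

Answer: D=3, F=9, H=8, L=2, M=4, S=7, U=6, Y=1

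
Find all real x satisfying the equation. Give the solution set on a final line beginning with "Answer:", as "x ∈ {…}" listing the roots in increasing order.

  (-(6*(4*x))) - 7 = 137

Step 1. [(-(6*(4*x))) - 7 = 137] add 7: x sits inside (… - 7), so sub: -(6*(4*x)) = 144.
Step 2. [-(6*(4*x)) = 144] flip signs both sides ⇒ neg: 6*(4*x) = -144.
Step 3. [6*(4*x) = -144] 6·(inner) — divide through by 6. So div: 4*x = -24.
Step 4. [4*x = -24] 4 out front; divide by 4. So div: x = -6.

Answer: x ∈ {-6}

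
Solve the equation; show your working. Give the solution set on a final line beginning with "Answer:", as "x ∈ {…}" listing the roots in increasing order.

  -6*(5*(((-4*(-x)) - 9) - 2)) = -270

Step 1. [-6*(5*(((-4*(-x)) - 9) - 2)) = -270] -6·(inner) — divide through by -6 ⇒ div: 5*(((-4*(-x)) - 9) - 2) = 45.
Step 2. [5*(((-4*(-x)) - 9) - 2) = 45] 5 out front; divide by 5, so div: ((-4*(-x)) - 9) - 2 = 9.
Step 3. [((-4*(-x)) - 9) - 2 = 9] 2 comes off first (add 2) ⇒ sub: (-4*(-x)) - 9 = 11.
Step 4. [(-4*(-x)) - 9 = 11] add 9: x sits inside (… - 9). So sub: -4*(-x) = 20.
Step 5. [-4*(-x) = 20] LHS = -4·(…); ÷-4 both sides, so div: -x = -5.
Step 6. [-x = -5] LHS negated; negate both sides ⇒ neg: x = 5.

Answer: x ∈ {5}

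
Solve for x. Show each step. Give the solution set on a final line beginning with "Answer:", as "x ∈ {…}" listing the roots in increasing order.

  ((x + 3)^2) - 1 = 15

Step 1. [((x + 3)^2) - 1 = 15] peel the -1: add 1 from each side. So sub: (x + 3)^2 = 16.
Step 2. [(x + 3)^2 = 16] √ both sides: 16 ≥ 0 gives two branches. So sqrt: x + 3 = 4 or -4.
Step 3. [x + 3 = 4 or -4] peel the +3: subtract 3 from each side, so sub: x = 1 or -7.

Answer: x ∈ {-7, 1}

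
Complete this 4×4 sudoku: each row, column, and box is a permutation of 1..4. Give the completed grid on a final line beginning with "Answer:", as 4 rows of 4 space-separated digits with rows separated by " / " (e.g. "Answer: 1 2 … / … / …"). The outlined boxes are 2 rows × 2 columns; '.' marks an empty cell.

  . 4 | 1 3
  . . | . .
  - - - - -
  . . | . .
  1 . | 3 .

Step 1. [r4c4∈{2,4}] 4 has one home in row 4: r4c4 ⇒ r4c4=4.
Step 2. [r3c3∈{2}] r3c3's peers cover all but 2. So r3c3=2.
Step 3. [r2c2∈{1,2,3}] r2c2 is the only open cell in row 2 admitting 1. So r2c2=1.
Step 4. [r2c1∈{2,3}] in row 2, 3 fits only at r2c1, so r2c1=3.
Step 5. [r3c4∈{1}] only 1 remains possible at r3c4, so r3c4=1.
Step 6. [r4c2∈{2}] only 2 remains possible at r4c2. So r4c2=2.
Step 7. [r2c3∈{4}] r2c3's peers cover all but 4 ⇒ r2c3=4.
Step 8. [r2c4∈{2}] nothing but 2 survives at r2c4 ⇒ r2c4=2.
Step 9. [r3c1∈{4}] r3c1's peers cover all but 4. So r3c1=4.
Step 10. [r1c1∈{2}] nothing but 2 survives at r1c1 ⇒ r1c1=2.
Step 11. [r3c2∈{3}] nothing but 3 survives at r3c2. So r3c2=3.

Answer: 2 4 1 3 / 3 1 4 2 / 4 3 2 1 / 1 2 3 4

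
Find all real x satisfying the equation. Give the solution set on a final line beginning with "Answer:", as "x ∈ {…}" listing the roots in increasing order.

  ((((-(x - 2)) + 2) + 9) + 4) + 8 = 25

Step 1. [((((-(x - 2)) + 2) + 9) + 4) + 8 = 25] subtract 8: x sits inside (… + 8) ⇒ sub: (((-(x - 2)) + 2) + 9) + 4 = 17.
Step 2. [(((-(x - 2)) + 2) + 9) + 4 = 17] the outer +4 inverts by subtracting 4, so sub: ((-(x - 2)) + 2) + 9 = 13.
Step 3. [((-(x - 2)) + 2) + 9 = 13] subtract 9: x sits inside (… + 9). So sub: (-(x - 2)) + 2 = 4.
Step 4. [(-(x - 2)) + 2 = 4] 2 comes off first (subtract 2) ⇒ sub: -(x - 2) = 2.
Step 5. [-(x - 2) = 2] leading − — multiply by −1 ⇒ neg: x - 2 = -2.
Step 6. [x - 2 = -2] peel the -2: add 2 from each side, so sub: x = 0.

Answer: x ∈ {0}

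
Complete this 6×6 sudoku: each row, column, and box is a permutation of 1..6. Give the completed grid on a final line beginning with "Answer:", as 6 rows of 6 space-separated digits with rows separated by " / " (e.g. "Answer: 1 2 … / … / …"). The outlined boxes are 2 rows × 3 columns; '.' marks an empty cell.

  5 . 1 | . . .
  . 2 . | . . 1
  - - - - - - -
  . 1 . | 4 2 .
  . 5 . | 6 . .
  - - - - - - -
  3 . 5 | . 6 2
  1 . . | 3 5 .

Step 1. [r1c2∈{3,4,6}] across col 2, 3 lands solely at r1c2 ⇒ r1c2=3.
Step 2. [r6c3∈{2,4,6}] across row 6, 2 lands solely at r6c3, so r6c3=2.
Step 3. [r4c6∈{3}] r4c6's peers cover all but 3 ⇒ r4c6=3.
Step 4. [r4c3∈{4}] only 4 remains possible at r4c3. So r4c3=4.
Step 5. [r2c3∈{6}] only 6 remains possible at r2c3. So r2c3=6.
Step 6. [r1c5∈{4}] r1c5 is down to just 4 ⇒ r1c5=4.
Step 7. [r6c2∈{4,6}] across row 6, 6 lands solely at r6c2. So r6c2=6.
Step 8. [r5c4∈{1}] nothing but 1 survives at r5c4, so r5c4=1.
Step 9. [r1c4∈{2}] r1c4 has the single candidate 2. So r1c4=2.
Step 10. [r2c1∈{4}] r2c1 has the single candidate 4 ⇒ r2c1=4.
Step 11. [r5c2∈{4}] only 4 remains possible at r5c2, so r5c2=4.
Step 12. [r1c6∈{6}] only 6 remains possible at r1c6, so r1c6=6.
Step 13. [r4c1∈{2}] only 2 remains possible at r4c1. So r4c1=2.
Step 14. [r2c4∈{5}] r2c4 is down to just 5 ⇒ r2c4=5.
Step 15. [r3c1∈{6}] r3c1 is down to just 6, so r3c1=6.
Step 16. [r3c3∈{3}] r3c3 is down to just 3. So r3c3=3.
Step 17. [r4c5∈{1}] r4c5's peers cover all but 1, so r4c5=1.
Step 18. [r2c5∈{3}] r2c5's peers cover all but 3, so r2c5=3.
Step 19. [r6c6∈{4}] r6c6 is down to just 4 ⇒ r6c6=4.
Step 20. [r3c6∈{5}] nothing but 5 survives at r3c6. So r3c6=5.

Answer: 5 3 1 2 4 6 / 4 2 6 5 3 1 / 6 1 3 4 2 5 / 2 5 4 6 1 3 / 3 4 5 1 6 2 / 1 6 2 3 5 4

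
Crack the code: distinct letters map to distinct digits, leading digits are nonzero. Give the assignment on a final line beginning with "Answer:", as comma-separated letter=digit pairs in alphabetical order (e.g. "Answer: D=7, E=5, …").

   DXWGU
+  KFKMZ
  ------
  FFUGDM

Step 1. [col 1: U + Z ≡ M (mod 10)] column 1 (U + Z ≡ M (mod 10), carry-in 0) doesn't pin Z yet; pick Z=7 and continue, so Z=7.
Step 2. [F] adding two 5-digit numbers gives at most 5+1 digits, and here it does — F is that final carry and must be 1 ⇒ F=1.
Step 3. [col 1: U + Z ≡ M (mod 10)] column 1 (U + Z ≡ M (mod 10), carry-in 0) doesn't pin M yet; pick M=9 and continue, so M=9.
Step 4. [col 1: U + Z ≡ M (mod 10)] column 1: given Z=7, M=9, carry-in 0, and digits 1,7,9 already taken and all letters distinct, U+Z≡M (mod 10) forces U=2. So U=2.
Step 5. [col 2: G + M ≡ D (mod 10)] column 2 (G + M ≡ D (mod 10), carry-in 0) doesn't pin G yet; pick G=4 and continue ⇒ G=4.
Step 6. [col 2: G + M ≡ D (mod 10)] in column 2 we have G+M≡D with carry-in 0; given G=4, M=9 and digits 1,2,4,7,9 already taken and all letters distinct, that pins D to 3, so D=3.
Step 7. [col 3: W + K ≡ G (mod 10)] K=8 is one option consistent with column 3 (W + K ≡ G (mod 10), carry-in 1) — take it, so K=8.
Step 8. [col 3: W + K ≡ G (mod 10)] from column 3 (K=8, G=4, carry-in 1, digits 1,2,3,4,7,8,9 already taken and all letters distinct): W must equal 5, so W=5.
Step 9. [col 4: X + F ≡ U (mod 10)] in column 4 we have X+F≡U with carry-in 1; given F=1, U=2 and digits 1,2,3,4,5,7,8,9 already taken and all letters distinct, that pins X to 0, so X=0.

Answer: D=3, F=1, G=4, K=8, M=9, U=2, W=5, X=0, Z=7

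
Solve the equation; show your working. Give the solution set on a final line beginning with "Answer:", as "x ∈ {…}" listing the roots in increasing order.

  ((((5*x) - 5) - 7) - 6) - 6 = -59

Step 1. [((((5*x) - 5) - 7) - 6) - 6 = -59] -6 is outermost — add 6 both sides. So sub: (((5*x) - 5) - 7) - 6 = -53.
Step 2. [(((5*x) - 5) - 7) - 6 = -53] peel the -6: add 6 from each side, so sub: ((5*x) - 5) - 7 = -47.
Step 3. [((5*x) - 5) - 7 = -47] add 7: x sits inside (… - 7). So sub: (5*x) - 5 = -40.
Step 4. [(5*x) - 5 = -40] -5 is outermost — add 5 both sides. So sub: 5*x = -35.
Step 5. [5*x = -35] divide by the outer 5. So div: x = -7.

Answer: x ∈ {-7}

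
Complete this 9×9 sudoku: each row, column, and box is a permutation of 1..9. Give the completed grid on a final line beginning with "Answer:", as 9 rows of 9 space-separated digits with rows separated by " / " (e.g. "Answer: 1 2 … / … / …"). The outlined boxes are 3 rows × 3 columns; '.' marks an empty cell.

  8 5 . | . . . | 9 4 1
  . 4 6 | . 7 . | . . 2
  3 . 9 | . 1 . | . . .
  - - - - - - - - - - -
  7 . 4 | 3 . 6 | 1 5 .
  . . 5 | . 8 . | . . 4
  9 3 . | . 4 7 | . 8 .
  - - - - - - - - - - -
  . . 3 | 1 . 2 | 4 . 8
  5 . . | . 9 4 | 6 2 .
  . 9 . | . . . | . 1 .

Step 1. [r6c4∈{2,5}] in row 6, 5 fits only at r6c4 ⇒ r6c4=5.
Step 2. [r7c1∈{6}] nothing but 6 survives at r7c1. So r7c1=6.
Step 3. [r7c2∈{7}] only 7 remains possible at r7c2 ⇒ r7c2=7.
Step 4. [r6c3∈{1,2}] across row 6, 1 lands solely at r6c3. So r6c3=1.
Step 5. [r5c1∈{2}] r5c1 has the single candidate 2 ⇒ r5c1=2.
Step 6. [r5c4∈{9}] nothing but 9 survives at r5c4 ⇒ r5c4=9.
Step 7. [r2c4∈{8}] r2c4 is down to just 8, so r2c4=8.
Step 8. [r3c6∈{5}] r3c6's peers cover all but 5 ⇒ r3c6=5.
Step 9. [r9c9∈{3,5,7}] r9c9 is the only open cell in col 9 admitting 5 ⇒ r9c9=5.
Step 10. [r1c6∈{3}] r1c6 is down to just 3 ⇒ r1c6=3.
Step 11. [r8c4∈{7}] r8c4's peers cover all but 7 ⇒ r8c4=7.
Step 12. [r9c7∈{3,7}] across row 9, 7 lands solely at r9c7 ⇒ r9c7=7.
Step 13. [r5c8∈{3,6,7}] 7 has one home in row 5: r5c8 ⇒ r5c8=7.
Step 14. [r9c4∈{6}] r9c4 has the single candidate 6, so r9c4=6.
Step 15. [r1c4∈{2}] nothing but 2 survives at r1c4, so r1c4=2.
Step 16. [r8c3∈{8}] r8c3's peers cover all but 8 ⇒ r8c3=8.
Step 17. [r3c9∈{6,7}] in row 3, 7 fits only at r3c9. So r3c9=7.
Step 18. [r2c7∈{3,5}] in row 2, 5 fits only at r2c7. So r2c7=5.
Step 19. [r3c4∈{4}] r3c4 is down to just 4, so r3c4=4.
Step 20. [r9c3∈{2}] r9c3 has the single candidate 2, so r9c3=2.
Step 21. [r8c2∈{1}] nothing but 1 survives at r8c2 ⇒ r8c2=1.
Step 22. [r9c1∈{4}] r9c1 is down to just 4, so r9c1=4.
Step 23. [r5c6∈{1}] nothing but 1 survives at r5c6, so r5c6=1.
Step 24. [r4c2∈{8}] nothing but 8 survives at r4c2 ⇒ r4c2=8.
Step 25. [r2c1∈{1}] r2c1 has the single candidate 1, so r2c1=1.
Step 26. [r1c3∈{7}] r1c3's peers cover all but 7, so r1c3=7.
Step 27. [r8c9∈{3}] r8c9 is down to just 3, so r8c9=3.
Step 28. [r3c7∈{8}] nothing but 8 survives at r3c7 ⇒ r3c7=8.
Step 29. [r4c9∈{9}] r4c9's peers cover all but 9. So r4c9=9.
Step 30. [r4c5∈{2}] r4c5 has the single candidate 2 ⇒ r4c5=2.
Step 31. [r3c8∈{6}] r3c8's peers cover all but 6. So r3c8=6.
Step 32. [r1c5∈{6}] r1c5 is down to just 6. So r1c5=6.
Step 33. [r2c6∈{9}] nothing but 9 survives at r2c6. So r2c6=9.
Step 34. [r3c2∈{2}] r3c2 is down to just 2, so r3c2=2.
Step 35. [r9c6∈{8}] r9c6 has the single candidate 8, so r9c6=8.
Step 36. [r6c9∈{6}] nothing but 6 survives at r6c9. So r6c9=6.
Step 37. [r9c5∈{3}] r9c5 is down to just 3 ⇒ r9c5=3.
Step 38. [r6c7∈{2}] r6c7 is down to just 2. So r6c7=2.
Step 39. [r2c8∈{3}] r2c8's peers cover all but 3. So r2c8=3.
Step 40. [r5c2∈{6}] r5c2 has the single candidate 6 ⇒ r5c2=6.
Step 41. [r7c8∈{9}] r7c8's peers cover all but 9, so r7c8=9.
Step 42. [r7c5∈{5}] r7c5's peers cover all but 5 ⇒ r7c5=5.
Step 43. [r5c7∈{3}] only 3 remains possible at r5c7. So r5c7=3.

Answer: 8 5 7 2 6 3 9 4 1 / 1 4 6 8 7 9 5 3 2 / 3 2 9 4 1 5 8 6 7 / 7 8 4 3 2 6 1 5 9 / 2 6 5 9 8 1 3 7 4 / 9 3 1 5 4 7 2 8 6 / 6 7 3 1 5 2 4 9 8 / 5 1 8 7 9 4 6 2 3 / 4 9 2 6 3 8 7 1 5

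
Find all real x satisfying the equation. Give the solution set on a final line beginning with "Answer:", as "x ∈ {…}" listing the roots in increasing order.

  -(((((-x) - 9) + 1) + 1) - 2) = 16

Step 1. [-(((((-x) - 9) + 1) + 1) - 2) = 16] leading − — multiply by −1, so neg: ((((-x) - 9) + 1) + 1) - 2 = -16.
Step 2. [((((-x) - 9) + 1) + 1) - 2 = -16] the outer -2 inverts by adding 2. So sub: (((-x) - 9) + 1) + 1 = -14.
Step 3. [(((-x) - 9) + 1) + 1 = -14] the outer +1 inverts by subtracting 1. So sub: ((-x) - 9) + 1 = -15.
Step 4. [((-x) - 9) + 1 = -15] peel the +1: subtract 1 from each side ⇒ sub: (-x) - 9 = -16.
Step 5. [(-x) - 9 = -16] 9 comes off first (add 9). So sub: -x = -7.
Step 6. [-x = -7] flip signs both sides. So neg: x = 7.

Answer: x ∈ {7}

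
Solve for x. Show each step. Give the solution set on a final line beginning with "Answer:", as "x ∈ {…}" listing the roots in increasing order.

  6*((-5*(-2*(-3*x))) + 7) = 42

Step 1. [6*((-5*(-2*(-3*x))) + 7) = 42] LHS = 6·(…); ÷6 both sides, so div: (-5*(-2*(-3*x))) + 7 = 7.
Step 2. [(-5*(-2*(-3*x))) + 7 = 7] peel the +7: subtract 7 from each side. So sub: -5*(-2*(-3*x)) = 0.
Step 3. [-5*(-2*(-3*x)) = 0] -5 out front; divide by -5, so div: -2*(-3*x) = 0.
Step 4. [-2*(-3*x) = 0] LHS = -2·(…); ÷-2 both sides, so div: -3*x = 0.
Step 5. [-3*x = 0] divide by the outer -3, so div: x = 0.

Answer: x ∈ {0}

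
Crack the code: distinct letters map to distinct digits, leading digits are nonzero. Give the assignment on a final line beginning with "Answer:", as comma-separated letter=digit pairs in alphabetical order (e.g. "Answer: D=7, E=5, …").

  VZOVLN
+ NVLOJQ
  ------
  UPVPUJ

Step 1. [col 1: N + Q ≡ J (mod 10)] J=0 is one option consistent with column 1 (N + Q ≡ J (mod 10), carry-in 0) — take it, so J=0.
Step 2. [col 1: N + Q ≡ J (mod 10)] Q=9 is one option consistent with column 1 (N + Q ≡ J (mod 10), carry-in 0) — take it. So Q=9.
Step 3. [col 1: N + Q ≡ J (mod 10)] column 1: given Q=9, J=0, carry-in 0, and digits 0,9 already taken and all letters distinct, N+Q≡J (mod 10) forces N=1, so N=1.
Step 4. [col 2: L + J ≡ U (mod 10)] column 2 (L + J ≡ U (mod 10), carry-in 1) doesn't pin L yet; pick L=5 and continue, so L=5.
Step 5. [col 2: L + J ≡ U (mod 10)] column 2: given L=5, J=0, carry-in 1, and digits 0,1,5,9 already taken and all letters distinct, L+J≡U (mod 10) forces U=6. So U=6.
Step 6. [col 3: V + O ≡ P (mod 10)] no forcing yet in column 3 (carry-in 0); O=8 is free and consistent — try it, so O=8.
Step 7. [col 3: V + O ≡ P (mod 10)] from column 3 (O=8, carry-in 0, digits 0,1,5,6,8,9 already taken and all letters distinct): P must equal 2, so P=2.
Step 8. [col 3: V + O ≡ P (mod 10)] from column 3 (O=8, P=2, carry-in 0, digits 0,1,2,5,6,8,9 already taken and all letters distinct): V must equal 4, so V=4.
Step 9. [col 5: Z + V ≡ P (mod 10)] in column 5 we have Z+V≡P with carry-in 1; given V=4, P=2 and digits 0,1,2,4,5,6,8,9 already taken and all letters distinct, that pins Z to 7, so Z=7.

Answer: J=0, L=5, N=1, O=8, P=2, Q=9, U=6, V=4, Z=7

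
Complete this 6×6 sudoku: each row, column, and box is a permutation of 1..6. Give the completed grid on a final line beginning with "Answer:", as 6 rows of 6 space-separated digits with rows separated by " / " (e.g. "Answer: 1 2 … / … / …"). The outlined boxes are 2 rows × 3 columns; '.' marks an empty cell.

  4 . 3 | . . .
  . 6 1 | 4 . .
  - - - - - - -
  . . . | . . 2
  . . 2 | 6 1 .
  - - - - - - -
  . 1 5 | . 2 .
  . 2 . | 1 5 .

Step 1. [r1c2∈{5}] only 5 remains possible at r1c2 ⇒ r1c2=5.
Step 2. [r5c6∈{3,4,6}] in row 5, 4 fits only at r5c6 ⇒ r5c6=4.
Step 3. [r6c6∈{3,6}] r6c6 is the only open cell in box 6 admitting 6, so r6c6=6.
Step 4. [r4c2∈{3,4}] r4c2 is the only open cell in row 4 admitting 4. So r4c2=4.
Step 5. [r3c2∈{3}] only 3 remains possible at r3c2. So r3c2=3.
Step 6. [r4c1∈{5}] r4c1 is down to just 5. So r4c1=5.
Step 7. [r5c1∈{3,6}] in row 5, 6 fits only at r5c1 ⇒ r5c1=6.
Step 8. [r2c6∈{3,5}] r2c6 is the only open cell in row 2 admitting 5, so r2c6=5.
Step 9. [r3c1∈{1}] r3c1's peers cover all but 1 ⇒ r3c1=1.
Step 10. [r6c3∈{4}] only 4 remains possible at r6c3. So r6c3=4.
Step 11. [r5c4∈{3}] r5c4's peers cover all but 3, so r5c4=3.
Step 12. [r6c1∈{3}] r6c1 is down to just 3 ⇒ r6c1=3.
Step 13. [r1c5∈{6}] r1c5 is down to just 6, so r1c5=6.
Step 14. [r3c4∈{5}] r3c4 has the single candidate 5 ⇒ r3c4=5.
Step 15. [r2c1∈{2}] nothing but 2 survives at r2c1. So r2c1=2.
Step 16. [r2c5∈{3}] r2c5 has the single candidate 3, so r2c5=3.
Step 17. [r3c5∈{4}] r3c5 has the single candidate 4 ⇒ r3c5=4.
Step 18. [r1c4∈{2}] only 2 remains possible at r1c4. So r1c4=2.
Step 19. [r3c3∈{6}] r3c3's peers cover all but 6. So r3c3=6.
Step 20. [r1c6∈{1}] r1c6's peers cover all but 1, so r1c6=1.
Step 21. [r4c6∈{3}] r4c6 is down to just 3. So r4c6=3.

Answer: 4 5 3 2 6 1 / 2 6 1 4 3 5 / 1 3 6 5 4 2 / 5 4 2 6 1 3 / 6 1 5 3 2 4 / 3 2 4 1 5 6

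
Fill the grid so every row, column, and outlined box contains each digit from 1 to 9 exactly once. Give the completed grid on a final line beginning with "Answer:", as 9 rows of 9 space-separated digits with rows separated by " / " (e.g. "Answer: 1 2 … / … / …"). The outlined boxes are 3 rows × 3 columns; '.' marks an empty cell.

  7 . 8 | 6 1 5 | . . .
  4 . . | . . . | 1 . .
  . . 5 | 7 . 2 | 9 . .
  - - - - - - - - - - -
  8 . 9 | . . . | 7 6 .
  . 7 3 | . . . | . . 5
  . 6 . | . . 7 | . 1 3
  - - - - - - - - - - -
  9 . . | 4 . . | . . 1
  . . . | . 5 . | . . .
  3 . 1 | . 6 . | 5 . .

Step 1. [r5c8∈{2,4,8,9}] in box 6, 9 fits only at r5c8. So r5c8=9.
Step 2. [r3c5∈{3,4,8}] r3c5 is the only open cell in box 2 admitting 4. So r3c5=4.
Step 3. [r7c5∈{2,3,7,8}] across col 5, 7 lands solely at r7c5, so r7c5=7.
Step 4. [r8c3∈{2,4,6,7}] across col 3, 7 lands solely at r8c3 ⇒ r8c3=7.
Step 5. [r2c8∈{2,3,5,7,8}] row 2 places 5 nowhere but r2c8, so r2c8=5.
Step 6. [r9c8∈{2,4,7,8}] r9c8 is the only open cell in col 8 admitting 7, so r9c8=7.
Step 7. [r5c6∈{1,4,6,8}] 6 has one home in row 5: r5c6. So r5c6=6.
Step 8. [r5c7∈{2,4,8}] in row 5, 4 fits only at r5c7. So r5c7=4.
Step 9. [r4c9∈{2}] nothing but 2 survives at r4c9 ⇒ r4c9=2.
Step 10. [r6c7∈{8}] r6c7's peers cover all but 8. So r6c7=8.
Step 11. [r1c9∈{4}] r1c9's peers cover all but 4, so r1c9=4.
Step 12. [r8c8∈{2,3,4,8}] col 8 places 4 nowhere but r8c8, so r8c8=4.
Step 13. [r1c2∈{2,3,9}] 9 has one home in row 1: r1c2, so r1c2=9.
Step 14. [r9c2∈{2,4,8}] row 9 places 4 nowhere but r9c2 ⇒ r9c2=4.
Step 15. [r9c4∈{2,8,9}] row 9 places 2 nowhere but r9c4, so r9c4=2.
Step 16. [r4c5∈{3}] r4c5 has the single candidate 3. So r4c5=3.
Step 17. [r7c2∈{2,5,8}] row 7 places 5 nowhere but r7c2. So r7c2=5.
Step 18. [r4c2∈{1}] r4c2 has the single candidate 1. So r4c2=1.
Step 19. [r8c6∈{1,3,8,9}] col 6 places 1 nowhere but r8c6 ⇒ r8c6=1.
Step 20. [r5c1∈{2}] r5c1 has the single candidate 2. So r5c1=2.
Step 21. [r8c1∈{6}] r8c1 is down to just 6. So r8c1=6.
Step 22. [r7c3∈{2}] r7c3 has the single candidate 2 ⇒ r7c3=2.
Step 23. [r2c9∈{6,7,8}] across row 2, 7 lands solely at r2c9, so r2c9=7.
Step 24. [r8c2∈{8}] nothing but 8 survives at r8c2. So r8c2=8.
Step 25. [r3c2∈{3}] only 3 remains possible at r3c2. So r3c2=3.
Step 26. [r8c7∈{2,3}] 2 has one home in row 8: r8c7 ⇒ r8c7=2.
Step 27. [r8c4∈{3,9}] in row 8, 3 fits only at r8c4 ⇒ r8c4=3.
Step 28. [r7c6∈{8}] nothing but 8 survives at r7c6, so r7c6=8.
Step 29. [r7c8∈{3}] r7c8's peers cover all but 3 ⇒ r7c8=3.
Step 30. [r5c5∈{8}] r5c5 is down to just 8. So r5c5=8.
Step 31. [r2c5∈{9}] only 9 remains possible at r2c5, so r2c5=9.
Step 32. [r9c9∈{8,9}] in row 9, 8 fits only at r9c9. So r9c9=8.
Step 33. [r4c4∈{5}] r4c4 is down to just 5, so r4c4=5.
Step 34. [r9c6∈{9}] r9c6 has the single candidate 9. So r9c6=9.
Step 35. [r7c7∈{6}] r7c7 is down to just 6, so r7c7=6.
Step 36. [r2c6∈{3}] r2c6 is down to just 3. So r2c6=3.
Step 37. [r4c6∈{4}] r4c6 is down to just 4 ⇒ r4c6=4.
Step 38. [r5c4∈{1}] r5c4 is down to just 1. So r5c4=1.
Step 39. [r2c4∈{8}] r2c4 has the single candidate 8. So r2c4=8.
Step 40. [r2c2∈{2}] r2c2 has the single candidate 2 ⇒ r2c2=2.
Step 41. [r3c1∈{1}] r3c1 has the single candidate 1 ⇒ r3c1=1.
Step 42. [r6c3∈{4}] r6c3 is down to just 4, so r6c3=4.
Step 43. [r3c9∈{6}] r3c9's peers cover all but 6. So r3c9=6.
Step 44. [r1c8∈{2}] only 2 remains possible at r1c8 ⇒ r1c8=2.
Step 45. [r6c5∈{2}] nothing but 2 survives at r6c5. So r6c5=2.
Step 46. [r6c4∈{9}] only 9 remains possible at r6c4, so r6c4=9.
Step 47. [r2c3∈{6}] nothing but 6 survives at r2c3, so r2c3=6.
Step 48. [r1c7∈{3}] r1c7 has the single candidate 3, so r1c7=3.
Step 49. [r3c8∈{8}] nothing but 8 survives at r3c8 ⇒ r3c8=8.
Step 50. [r8c9∈{9}] r8c9 has the single candidate 9. So r8c9=9.
Step 51. [r6c1∈{5}] only 5 remains possible at r6c1, so r6c1=5.

Answer: 7 9 8 6 1 5 3 2 4 / 4 2 6 8 9 3 1 5 7 / 1 3 5 7 4 2 9 8 6 / 8 1 9 5 3 4 7 6 2 / 2 7 3 1 8 6 4 9 5 / 5 6 4 9 2 7 8 1 3 / 9 5 2 4 7 8 6 3 1 / 6 8 7 3 5 1 2 4 9 / 3 4 1 2 6 9 5 7 8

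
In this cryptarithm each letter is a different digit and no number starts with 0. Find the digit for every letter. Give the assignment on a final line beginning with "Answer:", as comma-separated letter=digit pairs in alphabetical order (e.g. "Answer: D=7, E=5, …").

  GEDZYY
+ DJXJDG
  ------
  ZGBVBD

Step 1. [col 1: Y + G ≡ D (mod 10)] column 1 (Y + G ≡ D (mod 10), carry-in 0) doesn't pin Y yet; pick Y=8 and continue. So Y=8.
Step 2. [col 1: Y + G ≡ D (mod 10)] column 1 (Y + G ≡ D (mod 10), carry-in 0) doesn't pin G yet; pick G=4 and continue ⇒ G=4.
Step 3. [col 1: Y + G ≡ D (mod 10)] in column 1 we have Y+G≡D with carry-in 0; given Y=8, G=4 and digits 4,8 already taken and all letters distinct, that pins D to 2. So D=2.
Step 4. [col 2: Y + D ≡ B (mod 10)] column 2 reads Y+D+carry(1)=B with Y=8, D=2; with digits 2,4,8 already taken and all letters distinct, the only value for B is 1. So B=1.
Step 5. [col 3: Z + J ≡ V (mod 10)] no forcing yet in column 3 (carry-in 1); Z=6 is free and consistent — try it, so Z=6.
Step 6. [col 3: Z + J ≡ V (mod 10)] no forcing yet in column 3 (carry-in 1); J=0 is free and consistent — try it. So J=0.
Step 7. [col 3: Z + J ≡ V (mod 10)] column 3 reads Z+J+carry(1)=V with Z=6, J=0; with digits 0,1,2,4,6,8 already taken and all letters distinct, the only value for V is 7. So V=7.
Step 8. [col 4: D + X ≡ B (mod 10)] in column 4 we have D+X≡B with carry-in 0; given D=2, B=1 and digits 0,1,2,4,6,7,8 already taken and all letters distinct, that pins X to 9 ⇒ X=9.
Step 9. [col 5: E + J ≡ G (mod 10)] from column 5 (J=0, G=4, carry-in 1, digits 0,1,2,4,6,7,8,9 already taken and all letters distinct): E must equal 3 ⇒ E=3.

Answer: B=1, D=2, E=3, G=4, J=0, V=7, X=9, Y=8, Z=6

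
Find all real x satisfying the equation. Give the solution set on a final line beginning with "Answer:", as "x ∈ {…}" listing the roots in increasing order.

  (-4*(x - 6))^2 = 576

Step 1. [(-4*(x - 6))^2 = 576] 576 ≥ 0, LHS is (·)² — take ±√, so sqrt: -4*(x - 6) = 24 or -24.
Step 2. [-4*(x - 6) = 24 or -24] leading coefficient -4: divide by -4 ⇒ div: x - 6 = -6 or 6.
Step 3. [x - 6 = -6 or 6] peel the -6: add 6 from each side. So sub: x = 0 or 12.

Answer: x ∈ {0, 12}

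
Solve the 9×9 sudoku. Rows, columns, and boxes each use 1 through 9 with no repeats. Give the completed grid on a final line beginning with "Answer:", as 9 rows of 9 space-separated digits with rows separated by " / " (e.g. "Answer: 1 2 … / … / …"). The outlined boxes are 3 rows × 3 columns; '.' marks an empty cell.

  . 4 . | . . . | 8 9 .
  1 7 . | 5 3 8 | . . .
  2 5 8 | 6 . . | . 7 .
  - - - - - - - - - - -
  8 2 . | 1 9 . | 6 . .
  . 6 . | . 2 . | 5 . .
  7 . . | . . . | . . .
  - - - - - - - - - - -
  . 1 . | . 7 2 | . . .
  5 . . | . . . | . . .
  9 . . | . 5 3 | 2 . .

Step 1. [r2c7∈{4}] nothing but 4 survives at r2c7, so r2c7=4.
Step 2. [r8c7∈{1,3,7,9}] col 7 places 7 nowhere but r8c7, so r8c7=7.
Step 3. [r7c8∈{3,4,5,6,8}] in col 8, 5 fits only at r7c8 ⇒ r7c8=5.
Step 4. [r6c2∈{3,9}] col 2 places 9 nowhere but r6c2. So r6c2=9.
Step 5. [r5c9∈{1,3,4,7,8,9}] across row 5, 9 lands solely at r5c9, so r5c9=9.
Step 6. [r8c2∈{3,8}] across col 2, 3 lands solely at r8c2, so r8c2=3.
Step 7. [r1c5∈{1}] r1c5's peers cover all but 1. So r1c5=1.
Step 8. [r8c6∈{1,4,6,9}] across col 6, 1 lands solely at r8c6 ⇒ r8c6=1.
Step 9. [r8c5∈{4,6,8}] in box 8, 6 fits only at r8c5, so r8c5=6.
Step 10. [r6c5∈{4,8}] in col 5, 8 fits only at r6c5 ⇒ r6c5=8.
Step 11. [r5c8∈{1,3,4,8}] row 5 places 8 nowhere but r5c8 ⇒ r5c8=8.
Step 12. [r8c8∈{4}] r8c8's peers cover all but 4. So r8c8=4.
Step 13. [r4c8∈{3}] r4c8 has the single candidate 3, so r4c8=3.
Step 14. [r6c7∈{1}] only 1 remains possible at r6c7. So r6c7=1.
Step 15. [r3c7∈{3}] nothing but 3 survives at r3c7, so r3c7=3.
Step 16. [r1c6∈{7}] r1c6's peers cover all but 7, so r1c6=7.
Step 17. [r5c6∈{4}] only 4 remains possible at r5c6 ⇒ r5c6=4.
Step 18. [r7c1∈{4,6}] col 1 places 4 nowhere but r7c1. So r7c1=4.
Step 19. [r5c1∈{3}] nothing but 3 survives at r5c1. So r5c1=3.
Step 20. [r7c3∈{6}] r7c3 has the single candidate 6. So r7c3=6.
Step 21. [r8c9∈{8}] r8c9 is down to just 8 ⇒ r8c9=8.
Step 22. [r1c9∈{2,5,6}] row 1 places 5 nowhere but r1c9. So r1c9=5.
Step 23. [r6c8∈{2}] r6c8 is down to just 2, so r6c8=2.
Step 24. [r9c8∈{1,6}] across col 8, 1 lands solely at r9c8, so r9c8=1.
Step 25. [r7c4∈{8,9}] 8 has one home in row 7: r7c4. So r7c4=8.
Step 26. [r6c9∈{4}] r6c9 is down to just 4. So r6c9=4.
Step 27. [r4c6∈{5}] r4c6 is down to just 5. So r4c6=5.
Step 28. [r2c8∈{6}] r2c8 has the single candidate 6 ⇒ r2c8=6.
Step 29. [r7c9∈{3}] r7c9's peers cover all but 3, so r7c9=3.
Step 30. [r8c3∈{2}] r8c3's peers cover all but 2 ⇒ r8c3=2.
Step 31. [r7c7∈{9}] r7c7 is down to just 9, so r7c7=9.
Step 32. [r6c6∈{6}] r6c6's peers cover all but 6. So r6c6=6.
Step 33. [r8c4∈{9}] r8c4 has the single candidate 9. So r8c4=9.
Step 34. [r9c9∈{6}] nothing but 6 survives at r9c9 ⇒ r9c9=6.
Step 35. [r5c3∈{1}] nothing but 1 survives at r5c3 ⇒ r5c3=1.
Step 36. [r6c3∈{5}] r6c3 is down to just 5. So r6c3=5.
Step 37. [r3c9∈{1}] r3c9 is down to just 1, so r3c9=1.
Step 38. [r3c6∈{9}] r3c6's peers cover all but 9, so r3c6=9.
Step 39. [r2c3∈{9}] nothing but 9 survives at r2c3, so r2c3=9.
Step 40. [r9c4∈{4}] r9c4 has the single candidate 4 ⇒ r9c4=4.
Step 41. [r4c3∈{4}] only 4 remains possible at r4c3. So r4c3=4.
Step 42. [r1c1∈{6}] nothing but 6 survives at r1c1 ⇒ r1c1=6.
Step 43. [r4c9∈{7}] r4c9's peers cover all but 7. So r4c9=7.
Step 44. [r2c9∈{2}] nothing but 2 survives at r2c9, so r2c9=2.
Step 45. [r3c5∈{4}] r3c5's peers cover all but 4, so r3c5=4.
Step 46. [r1c3∈{3}] r1c3 is down to just 3, so r1c3=3.
Step 47. [r1c4∈{2}] only 2 remains possible at r1c4 ⇒ r1c4=2.
Step 48. [r6c4∈{3}] only 3 remains possible at r6c4, so r6c4=3.
Step 49. [r9c2∈{8}] r9c2's peers cover all but 8. So r9c2=8.
Step 50. [r5c4∈{7}] nothing but 7 survives at r5c4, so r5c4=7.
Step 51. [r9c3∈{7}] only 7 remains possible at r9c3 ⇒ r9c3=7.

Answer: 6 4 3 2 1 7 8 9 5 / 1 7 9 5 3 8 4 6 2 / 2 5 8 6 4 9 3 7 1 / 8 2 4 1 9 5 6 3 7 / 3 6 1 7 2 4 5 8 9 / 7 9 5 3 8 6 1 2 4 / 4 1 6 8 7 2 9 5 3 / 5 3 2 9 6 1 7 4 8 / 9 8 7 4 5 3 2 1 6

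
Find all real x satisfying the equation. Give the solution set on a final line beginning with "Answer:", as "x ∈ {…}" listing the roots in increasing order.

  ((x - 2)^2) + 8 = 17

Step 1. [((x - 2)^2) + 8 = 17] the outer +8 inverts by subtracting 8 ⇒ sub: (x - 2)^2 = 9.
Step 2. [(x - 2)^2 = 9] 9 ≥ 0, LHS is (·)² — take ±√, so sqrt: x - 2 = 3 or -3.
Step 3. [x - 2 = 3 or -3] 2 comes off first (add 2). So sub: x = 5 or -1.

Answer: x ∈ {-1, 5}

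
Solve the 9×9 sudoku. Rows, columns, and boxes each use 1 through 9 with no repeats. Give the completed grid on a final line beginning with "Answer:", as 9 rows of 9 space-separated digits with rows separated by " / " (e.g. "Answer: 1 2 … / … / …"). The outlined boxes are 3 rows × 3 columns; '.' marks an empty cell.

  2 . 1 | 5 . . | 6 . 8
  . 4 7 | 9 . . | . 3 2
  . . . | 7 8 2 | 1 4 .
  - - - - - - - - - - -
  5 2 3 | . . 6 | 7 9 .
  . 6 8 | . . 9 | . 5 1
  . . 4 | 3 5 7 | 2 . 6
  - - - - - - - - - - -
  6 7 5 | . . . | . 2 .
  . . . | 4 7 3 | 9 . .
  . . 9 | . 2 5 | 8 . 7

Step 1. [r1c2∈{3,9}] r1c2 is the only open cell in row 1 admitting 9 ⇒ r1c2=9.
Step 2. [r6c2∈{1}] nothing but 1 survives at r6c2 ⇒ r6c2=1.
Step 3. [r4c9∈{4}] nothing but 4 survives at r4c9. So r4c9=4.
Step 4. [r4c5∈{1}] only 1 remains possible at r4c5, so r4c5=1.
Step 5. [r8c8∈{1,6}] in row 8, 6 fits only at r8c8. So r8c8=6.
Step 6. [r9c8∈{1}] nothing but 1 survives at r9c8, so r9c8=1.
Step 7. [r3c2∈{3,5}] 5 has one home in col 2: r3c2, so r3c2=5.
Step 8. [r7c6∈{1,8}] 8 has one home in col 6: r7c6, so r7c6=8.
Step 9. [r8c1∈{1,8}] row 8 places 1 nowhere but r8c1 ⇒ r8c1=1.
Step 10. [r3c1∈{3}] r3c1's peers cover all but 3, so r3c1=3.
Step 11. [r7c9∈{3}] r7c9 is down to just 3 ⇒ r7c9=3.
Step 12. [r1c6∈{4}] r1c6 has the single candidate 4 ⇒ r1c6=4.
Step 13. [r5c7∈{3}] only 3 remains possible at r5c7, so r5c7=3.
Step 14. [r9c2∈{3}] r9c2 is down to just 3 ⇒ r9c2=3.
Step 15. [r9c1∈{4}] r9c1 has the single candidate 4, so r9c1=4.
Step 16. [r2c1∈{8}] r2c1 has the single candidate 8, so r2c1=8.
Step 17. [r3c3∈{6}] r3c3's peers cover all but 6. So r3c3=6.
Step 18. [r2c7∈{5}] r2c7 has the single candidate 5. So r2c7=5.
Step 19. [r6c8∈{8}] nothing but 8 survives at r6c8 ⇒ r6c8=8.
Step 20. [r8c9∈{5}] nothing but 5 survives at r8c9, so r8c9=5.
Step 21. [r3c9∈{9}] only 9 remains possible at r3c9 ⇒ r3c9=9.
Step 22. [r7c5∈{9}] r7c5's peers cover all but 9 ⇒ r7c5=9.
Step 23. [r5c5∈{4}] only 4 remains possible at r5c5, so r5c5=4.
Step 24. [r9c4∈{6}] r9c4's peers cover all but 6, so r9c4=6.
Step 25. [r2c6∈{1}] only 1 remains possible at r2c6, so r2c6=1.
Step 26. [r7c7∈{4}] r7c7's peers cover all but 4. So r7c7=4.
Step 27. [r5c4∈{2}] r5c4 has the single candidate 2. So r5c4=2.
Step 28. [r1c8∈{7}] r1c8 is down to just 7. So r1c8=7.
Step 29. [r4c4∈{8}] r4c4 is down to just 8, so r4c4=8.
Step 30. [r8c2∈{8}] r8c2 has the single candidate 8, so r8c2=8.
Step 31. [r7c4∈{1}] only 1 remains possible at r7c4. So r7c4=1.
Step 32. [r1c5∈{3}] only 3 remains possible at r1c5. So r1c5=3.
Step 33. [r8c3∈{2}] nothing but 2 survives at r8c3, so r8c3=2.
Step 34. [r2c5∈{6}] only 6 remains possible at r2c5. So r2c5=6.
Step 35. [r6c1∈{9}] r6c1's peers cover all but 9 ⇒ r6c1=9.
Step 36. [r5c1∈{7}] only 7 remains possible at r5c1, so r5c1=7.

Answer: 2 9 1 5 3 4 6 7 8 / 8 4 7 9 6 1 5 3 2 / 3 5 6 7 8 2 1 4 9 / 5 2 3 8 1 6 7 9 4 / 7 6 8 2 4 9 3 5 1 / 9 1 4 3 5 7 2 8 6 / 6 7 5 1 9 8 4 2 3 / 1 8 2 4 7 3 9 6 5 / 4 3 9 6 2 5 8 1 7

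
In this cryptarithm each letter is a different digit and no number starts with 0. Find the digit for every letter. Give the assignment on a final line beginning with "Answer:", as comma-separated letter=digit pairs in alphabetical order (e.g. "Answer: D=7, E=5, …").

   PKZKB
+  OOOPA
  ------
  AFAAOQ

Step 1. [col 1: B + A ≡ Q (mod 10)] Q=0 is one option consistent with column 1 (B + A ≡ Q (mod 10), carry-in 0) — take it. So Q=0.
Step 2. [col 1: B + A ≡ Q (mod 10)] A=1 is one option consistent with column 1 (B + A ≡ Q (mod 10), carry-in 0) — take it ⇒ A=1.
Step 3. [col 1: B + A ≡ Q (mod 10)] column 1: given A=1, Q=0, carry-in 0, and digits 0,1 already taken and all letters distinct, B+A≡Q (mod 10) forces B=9, so B=9.
Step 4. [col 2: K + P ≡ O (mod 10)] P=5 is one option consistent with column 2 (K + P ≡ O (mod 10), carry-in 1) — take it ⇒ P=5.
Step 5. [col 2: K + P ≡ O (mod 10)] column 2 (K + P ≡ O (mod 10), carry-in 1) doesn't pin K yet; pick K=2 and continue. So K=2.
Step 6. [col 2: K + P ≡ O (mod 10)] column 2 reads K+P+carry(1)=O with K=2, P=5; with digits 0,1,2,5,9 already taken and all letters distinct, the only value for O is 8 ⇒ O=8.
Step 7. [col 3: Z + O ≡ A (mod 10)] in column 3 we have Z+O≡A with carry-in 0; given O=8, A=1 and digits 0,1,2,5,8,9 already taken and all letters distinct, that pins Z to 3 ⇒ Z=3.
Step 8. [col 5: P + O ≡ F (mod 10)] column 5 reads P+O+carry(1)=F with P=5, O=8; with digits 0,1,2,3,5,8,9 already taken and all letters distinct, the only value for F is 4 ⇒ F=4.

Answer: A=1, B=9, F=4, K=2, O=8, P=5, Q=0, Z=3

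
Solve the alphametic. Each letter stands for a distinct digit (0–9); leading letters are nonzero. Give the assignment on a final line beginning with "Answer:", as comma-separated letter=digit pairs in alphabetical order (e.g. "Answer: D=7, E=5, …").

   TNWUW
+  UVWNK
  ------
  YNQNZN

Step 1. [Y] Y is the leading digit of a 6-digit sum of two 5-digit numbers; the final carry is exactly 1, so Y=1.
Step 2. [col 1: W + K ≡ N (mod 10)] no forcing yet in column 1 (carry-in 0); N=3 is free and consistent — try it ⇒ N=3.
Step 3. [col 1: W + K ≡ N (mod 10)] K=7 is one option consistent with column 1 (W + K ≡ N (mod 10), carry-in 0) — take it ⇒ K=7.
Step 4. [col 1: W + K ≡ N (mod 10)] column 1: given K=7, N=3, carry-in 0, and digits 1,3,7 already taken and all letters distinct, W+K≡N (mod 10) forces W=6 ⇒ W=6.
Step 5. [col 2: U + N ≡ Z (mod 10)] several values work for Z in column 2 (U + N ≡ Z (mod 10), carry-in 1); try Z=2 ⇒ Z=2.
Step 6. [col 2: U + N ≡ Z (mod 10)] column 2 reads U+N+carry(1)=Z with N=3, Z=2; with digits 1,2,3,6,7 already taken and all letters distinct, the only value for U is 8. So U=8.
Step 7. [col 4: N + V ≡ Q (mod 10)] V=0 is one option consistent with column 4 (N + V ≡ Q (mod 10), carry-in 1) — take it. So V=0.
Step 8. [col 4: N + V ≡ Q (mod 10)] from column 4 (N=3, V=0, carry-in 1, digits 0,1,2,3,6,7,8 already taken and all letters distinct): Q must equal 4, so Q=4.
Step 9. [col 5: T + U ≡ N (mod 10)] column 5: given U=8, N=3, carry-in 0, and digits 0,1,2,3,4,6,7,8 already taken and all letters distinct, T+U≡N (mod 10) forces T=5, so T=5.

Answer: K=7, N=3, Q=4, T=5, U=8, V=0, W=6, Y=1, Z=2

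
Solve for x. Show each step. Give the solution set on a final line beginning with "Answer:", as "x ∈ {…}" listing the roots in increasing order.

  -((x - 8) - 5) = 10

Step 1. [-((x - 8) - 5) = 10] leading − — multiply by −1 ⇒ neg: (x - 8) - 5 = -10.
Step 2. [(x - 8) - 5 = -10] -5 is outermost — add 5 both sides. So sub: x - 8 = -5.
Step 3. [x - 8 = -5] 8 comes off first (add 8), so sub: x = 3.

Answer: x ∈ {3}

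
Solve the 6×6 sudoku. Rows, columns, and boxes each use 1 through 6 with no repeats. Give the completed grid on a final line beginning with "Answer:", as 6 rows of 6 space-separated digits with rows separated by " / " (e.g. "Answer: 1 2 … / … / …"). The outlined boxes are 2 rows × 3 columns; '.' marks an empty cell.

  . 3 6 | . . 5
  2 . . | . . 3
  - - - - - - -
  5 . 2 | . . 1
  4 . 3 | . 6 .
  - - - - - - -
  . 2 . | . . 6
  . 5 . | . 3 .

Step 1. [r1c1∈{1}] r1c1's peers cover all but 1, so r1c1=1.
Step 2. [r6c6∈{2,4}] col 6 places 4 nowhere but r6c6, so r6c6=4.
Step 3. [r6c4∈{1,2}] row 6 places 2 nowhere but r6c4, so r6c4=2.
Step 4. [r1c4∈{4}] nothing but 4 survives at r1c4. So r1c4=4.
Step 5. [r5c3∈{1,4}] r5c3 is the only open cell in row 5 admitting 4, so r5c3=4.
Step 6. [r2c5∈{1}] nothing but 1 survives at r2c5 ⇒ r2c5=1.
Step 7. [r5c4∈{1,5}] across row 5, 1 lands solely at r5c4 ⇒ r5c4=1.
Step 8. [r4c6∈{2}] nothing but 2 survives at r4c6, so r4c6=2.
Step 9. [r4c4∈{5}] nothing but 5 survives at r4c4, so r4c4=5.
Step 10. [r3c4∈{3}] nothing but 3 survives at r3c4, so r3c4=3.
Step 11. [r3c5∈{4}] only 4 remains possible at r3c5 ⇒ r3c5=4.
Step 12. [r2c2∈{4}] r2c2 is down to just 4. So r2c2=4.
Step 13. [r1c5∈{2}] nothing but 2 survives at r1c5, so r1c5=2.
Step 14. [r3c2∈{6}] only 6 remains possible at r3c2 ⇒ r3c2=6.
Step 15. [r2c3∈{5}] only 5 remains possible at r2c3. So r2c3=5.
Step 16. [r6c1∈{6}] only 6 remains possible at r6c1 ⇒ r6c1=6.
Step 17. [r4c2∈{1}] only 1 remains possible at r4c2 ⇒ r4c2=1.
Step 18. [r5c1∈{3}] r5c1's peers cover all but 3, so r5c1=3.
Step 19. [r2c4∈{6}] r2c4's peers cover all but 6 ⇒ r2c4=6.
Step 20. [r6c3∈{1}] nothing but 1 survives at r6c3 ⇒ r6c3=1.
Step 21. [r5c5∈{5}] r5c5 has the single candidate 5, so r5c5=5.

Answer: 1 3 6 4 2 5 / 2 4 5 6 1 3 / 5 6 2 3 4 1 / 4 1 3 5 6 2 / 3 2 4 1 5 6 / 6 5 1 2 3 4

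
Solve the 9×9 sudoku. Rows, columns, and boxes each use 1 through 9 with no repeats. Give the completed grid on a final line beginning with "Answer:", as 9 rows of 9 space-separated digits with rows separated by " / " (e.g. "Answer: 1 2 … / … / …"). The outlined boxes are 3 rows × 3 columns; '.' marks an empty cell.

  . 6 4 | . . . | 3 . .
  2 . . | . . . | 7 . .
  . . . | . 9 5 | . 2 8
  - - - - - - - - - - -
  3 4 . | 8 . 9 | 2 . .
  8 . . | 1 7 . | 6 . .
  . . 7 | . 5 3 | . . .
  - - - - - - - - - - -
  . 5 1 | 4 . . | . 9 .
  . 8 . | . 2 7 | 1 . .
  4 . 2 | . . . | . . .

Step 1. [r3c4∈{3,6,7}] across row 3, 6 lands solely at r3c4, so r3c4=6.
Step 2. [r1c1∈{1,5,7,9}] r1c1 is the only open cell in col 1 admitting 5 ⇒ r1c1=5.
Step 3. [r1c8∈{1}] nothing but 1 survives at r1c8, so r1c8=1.
Step 4. [r2c5∈{1,3,4,8}] col 5 places 4 nowhere but r2c5 ⇒ r2c5=4.
Step 5. [r9c7∈{5,8}] r9c7 is the only open cell in col 7 admitting 5 ⇒ r9c7=5.
Step 6. [r6c7∈{4,8,9}] col 7 places 9 nowhere but r6c7, so r6c7=9.
Step 7. [r1c5∈{8}] r1c5's peers cover all but 8. So r1c5=8.
Step 8. [r6c1∈{1,6}] 6 has one home in row 6: r6c1, so r6c1=6.
Step 9. [r6c2∈{1,2}] 1 has one home in box 4: r6c2. So r6c2=1.
Step 10. [r6c9∈{4}] r6c9 is down to just 4. So r6c9=4.
Step 11. [r3c3∈{3}] r3c3 has the single candidate 3. So r3c3=3.
Step 12. [r9c2∈{3,7,9}] col 2 places 3 nowhere but r9c2, so r9c2=3.
Step 13. [r7c5∈{3,6}] col 5 places 3 nowhere but r7c5, so r7c5=3.
Step 14. [r2c2∈{9}] only 9 remains possible at r2c2 ⇒ r2c2=9.
Step 15. [r8c3∈{6,9}] r8c3 is the only open cell in col 3 admitting 6. So r8c3=6.
Step 16. [r4c3∈{5}] r4c3 has the single candidate 5. So r4c3=5.
Step 17. [r9c5∈{1,6}] r9c5 is the only open cell in col 5 admitting 1. So r9c5=1.
Step 18. [r7c7∈{8}] nothing but 8 survives at r7c7. So r7c7=8.
Step 19. [r7c1∈{7}] only 7 remains possible at r7c1, so r7c1=7.
Step 20. [r7c6∈{6}] r7c6 has the single candidate 6 ⇒ r7c6=6.
Step 21. [r8c9∈{3}] only 3 remains possible at r8c9. So r8c9=3.
Step 22. [r5c9∈{5}] r5c9 has the single candidate 5 ⇒ r5c9=5.
Step 23. [r6c4∈{2}] r6c4's peers cover all but 2, so r6c4=2.
Step 24. [r2c9∈{6}] r2c9's peers cover all but 6. So r2c9=6.
Step 25. [r4c8∈{7}] r4c8 has the single candidate 7. So r4c8=7.
Step 26. [r9c4∈{9}] r9c4's peers cover all but 9, so r9c4=9.
Step 27. [r4c5∈{6}] nothing but 6 survives at r4c5, so r4c5=6.
Step 28. [r2c3∈{8}] nothing but 8 survives at r2c3, so r2c3=8.
Step 29. [r3c1∈{1}] only 1 remains possible at r3c1 ⇒ r3c1=1.
Step 30. [r4c9∈{1}] r4c9 is down to just 1 ⇒ r4c9=1.
Step 31. [r8c4∈{5}] only 5 remains possible at r8c4. So r8c4=5.
Step 32. [r5c6∈{4}] only 4 remains possible at r5c6, so r5c6=4.
Step 33. [r7c9∈{2}] only 2 remains possible at r7c9. So r7c9=2.
Step 34. [r2c8∈{5}] r2c8 has the single candidate 5 ⇒ r2c8=5.
Step 35. [r2c6∈{1}] only 1 remains possible at r2c6 ⇒ r2c6=1.
Step 36. [r1c6∈{2}] r1c6 has the single candidate 2, so r1c6=2.
Step 37. [r6c8∈{8}] nothing but 8 survives at r6c8, so r6c8=8.
Step 38. [r8c1∈{9}] only 9 remains possible at r8c1. So r8c1=9.
Step 39. [r2c4∈{3}] r2c4 is down to just 3, so r2c4=3.
Step 40. [r9c6∈{8}] r9c6 is down to just 8 ⇒ r9c6=8.
Step 41. [r1c9∈{9}] r1c9 has the single candidate 9. So r1c9=9.
Step 42. [r5c8∈{3}] r5c8's peers cover all but 3 ⇒ r5c8=3.
Step 43. [r3c2∈{7}] r3c2 is down to just 7. So r3c2=7.
Step 44. [r5c2∈{2}] r5c2 has the single candidate 2 ⇒ r5c2=2.
Step 45. [r8c8∈{4}] r8c8's peers cover all but 4, so r8c8=4.
Step 46. [r9c9∈{7}] r9c9 has the single candidate 7, so r9c9=7.
Step 47. [r1c4∈{7}] r1c4 has the single candidate 7, so r1c4=7.
Step 48. [r9c8∈{6}] r9c8 is down to just 6. So r9c8=6.
Step 49. [r5c3∈{9}] r5c3's peers cover all but 9. So r5c3=9.
Step 50. [r3c7∈{4}] only 4 remains possible at r3c7, so r3c7=4.

Answer: 5 6 4 7 8 2 3 1 9 / 2 9 8 3 4 1 7 5 6 / 1 7 3 6 9 5 4 2 8 / 3 4 5 8 6 9 2 7 1 / 8 2 9 1 7 4 6 3 5 / 6 1 7 2 5 3 9 8 4 / 7 5 1 4 3 6 8 9 2 / 9 8 6 5 2 7 1 4 3 / 4 3 2 9 1 8 5 6 7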